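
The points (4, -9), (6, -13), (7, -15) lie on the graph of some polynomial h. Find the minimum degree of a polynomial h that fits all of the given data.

Divided differences on the nodes 4, 6, 7:
  order 0: -9  -13  -15
  order 1: -2  -2
  order 2: 0
The order-1 divided differences are all -2 (nonzero) and every higher order vanishes, so the data lies on a polynomial of degree exactly 1.

1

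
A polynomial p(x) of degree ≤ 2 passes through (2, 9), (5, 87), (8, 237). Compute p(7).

179

Write p(x) = ax^2 + bx + c. Substituting each data point gives a linear system:
  4a + 2b + c = 9
  25a + 5b + c = 87
  64a + 8b + c = 237
Solving the system yields a = 4, b = -2, c = -3.
So p(x) = 4x^2 - 2x - 3.
Then p(7) = 179.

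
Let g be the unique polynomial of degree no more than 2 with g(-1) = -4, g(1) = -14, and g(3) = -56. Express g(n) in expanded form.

Write g(n) = an^2 + bn + c. Substituting each data point gives a linear system:
  a - b + c = -4
  a + b + c = -14
  9a + 3b + c = -56
Solving the system yields a = -4, b = -5, c = -5.
So g(n) = -4n^2 - 5n - 5.
Check: g(3) = -56. ✓

g(n) = -4n^2 - 5n - 5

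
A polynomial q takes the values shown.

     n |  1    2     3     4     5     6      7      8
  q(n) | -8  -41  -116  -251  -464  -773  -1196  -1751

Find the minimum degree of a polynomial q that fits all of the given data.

3

Forward differences of the values at n = 1, 2, 3, 4, 5, 6, 7, 8:
  q  : -8  -41  -116  -251  -464  -773  -1196  -1751
  Δ  : -33  -75  -135  -213  -309  -423  -555
  Δ^2: -42  -60  -78  -96  -114  -132
  Δ^3: -18  -18  -18  -18  -18
  Δ^4: 0  0  0  0
  Δ^5: 0  0  0
  Δ^6: 0  0
  Δ^7: 0
The third differences are constant (-18) and nonzero, while all higher differences vanish, so the minimal degree is 3.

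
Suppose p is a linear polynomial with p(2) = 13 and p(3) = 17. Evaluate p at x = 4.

21

Using the Lagrange interpolation formula with nodes 2, 3:
  L_0(x) = (x - 3) / -1
  L_1(x) = (x - 2) / 1
Then p(x) = 13·L_0(x) + 17·L_1(x).
Expanding and collecting terms gives p(x) = 4x + 5.
Evaluating at x = 4: p(4) = 21.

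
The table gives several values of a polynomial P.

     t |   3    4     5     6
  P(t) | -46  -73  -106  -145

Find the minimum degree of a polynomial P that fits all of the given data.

Forward differences of the values at t = 3, 4, 5, 6:
  P  : -46  -73  -106  -145
  Δ  : -27  -33  -39
  Δ^2: -6  -6
  Δ^3: 0
The second differences are constant (-6) and nonzero, while all higher differences vanish, so the minimal degree is 2.

2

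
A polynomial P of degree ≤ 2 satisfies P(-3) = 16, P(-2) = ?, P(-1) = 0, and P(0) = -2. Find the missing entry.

6

On equispaced nodes a degree-2 polynomial has vanishing third forward difference, so
  - P(-3) + 3·P(-2) - 3·P(-1) + P(0) = 0.
Substituting the known values and solving for P(-2):
  3·P(-2) = 18
  P(-2) = 6.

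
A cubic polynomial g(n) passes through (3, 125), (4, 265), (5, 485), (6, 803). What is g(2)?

47

Using the Lagrange interpolation formula with nodes 3, 4, 5, 6:
  L_0(n) = (n - 4)(n - 5)(n - 6) / -6
  L_1(n) = (n - 3)(n - 5)(n - 6) / 2
  L_2(n) = (n - 3)(n - 4)(n - 6) / -2
  L_3(n) = (n - 3)(n - 4)(n - 5) / 6
Then g(n) = 125·L_0(n) + 265·L_1(n) + 485·L_2(n) + 803·L_3(n).
Expanding and collecting terms gives g(n) = 3n^3 + 4n^2 + n + 5.
Evaluating at n = 2: g(2) = 47.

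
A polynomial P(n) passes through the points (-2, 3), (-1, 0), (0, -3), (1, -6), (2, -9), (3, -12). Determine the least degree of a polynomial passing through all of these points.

Forward differences of the values at n = -2, -1, 0, 1, 2, 3:
  P  : 3  0  -3  -6  -9  -12
  Δ  : -3  -3  -3  -3  -3
  Δ^2: 0  0  0  0
  Δ^3: 0  0  0
  Δ^4: 0  0
  Δ^5: 0
The first differences are constant (-3) and nonzero, while all higher differences vanish, so the minimal degree is 1.

1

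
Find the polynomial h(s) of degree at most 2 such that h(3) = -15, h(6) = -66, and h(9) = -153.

Write h(s) = as^2 + bs + c. Substituting each data point gives a linear system:
  9a + 3b + c = -15
  36a + 6b + c = -66
  81a + 9b + c = -153
Solving the system yields a = -2, b = 1, c = 0.
So h(s) = -2s² + s.
Check: h(6) = -66. ✓

h(s) = -2s^2 + s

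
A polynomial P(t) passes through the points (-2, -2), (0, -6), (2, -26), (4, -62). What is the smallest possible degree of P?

2

Forward differences of the values at t = -2, 0, 2, 4:
  P  : -2  -6  -26  -62
  Δ  : -4  -20  -36
  Δ^2: -16  -16
  Δ^3: 0
The second differences are constant (-16) and nonzero, while all higher differences vanish, so the minimal degree is 2.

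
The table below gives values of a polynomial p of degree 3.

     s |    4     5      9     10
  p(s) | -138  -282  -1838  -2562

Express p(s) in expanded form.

p(s) = -3s^3 + 5s^2 - 6s - 2

Write p(s) = as^3 + bs^2 + cs + d. Substituting each data point gives a linear system:
  64a + 16b + 4c + d = -138
  125a + 25b + 5c + d = -282
  729a + 81b + 9c + d = -1838
  1000a + 100b + 10c + d = -2562
Solving the system yields a = -3, b = 5, c = -6, d = -2.
So p(s) = -3s^3 + 5s^2 - 6s - 2.
Check: p(4) = -138. ✓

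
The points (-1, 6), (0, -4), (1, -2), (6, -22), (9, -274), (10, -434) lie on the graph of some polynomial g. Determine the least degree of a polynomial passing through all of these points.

3

Divided differences on the nodes -1, 0, 1, 6, 9, 10:
  order 0: 6  -4  -2  -22  -274  -434
  order 1: -10  2  -4  -84  -160
  order 2: 6  -1  -10  -19
  order 3: -1  -1  -1
  order 4: 0  0
  order 5: 0
The order-3 divided differences are all -1 (nonzero) and every higher order vanishes, so the data lies on a polynomial of degree exactly 3.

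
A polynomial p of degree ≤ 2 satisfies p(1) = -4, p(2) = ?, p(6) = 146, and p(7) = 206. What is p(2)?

6

The 3 known points determine the degree-2 polynomial uniquely.
Write p(n) = an^2 + bn + c. Substituting each data point gives a linear system:
  a + b + c = -4
  36a + 6b + c = 146
  49a + 7b + c = 206
Solving the system yields a = 5, b = -5, c = -4.
So p(n) = 5n² - 5n - 4.
Then p(2) = 6.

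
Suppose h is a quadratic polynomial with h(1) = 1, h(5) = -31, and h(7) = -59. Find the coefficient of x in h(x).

Write h(x) = ax^2 + bx + c. Substituting each data point gives a linear system:
  a + b + c = 1
  25a + 5b + c = -31
  49a + 7b + c = -59
Solving the system yields a = -1, b = -2, c = 4.
So h(x) = -x^2 - 2x + 4.
The coefficient of x is -2.

-2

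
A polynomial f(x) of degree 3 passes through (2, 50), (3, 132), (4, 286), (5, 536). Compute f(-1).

-4

Forward differences of the values at x = 2, 3, 4, 5:
  f  : 50  132  286  536
  Δ  : 82  154  250
  Δ^2: 72  96
  Δ^3: 24
The third differences are constant, confirming degree 3.
Interpolating (Newton forward form) and evaluating at x = -1 gives f(-1) = -4.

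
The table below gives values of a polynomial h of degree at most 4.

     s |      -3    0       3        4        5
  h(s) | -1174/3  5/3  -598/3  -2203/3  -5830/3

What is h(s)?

h(s) = -4s^4 + 4s^3 + 3s^2 - 4s + 5/3

Write h(s) = as^4 + bs^3 + cs^2 + ds + e. Substituting each data point gives a linear system:
  81a - 27b + 9c - 3d + e = -1174/3
  e = 5/3
  81a + 27b + 9c + 3d + e = -598/3
  256a + 64b + 16c + 4d + e = -2203/3
  625a + 125b + 25c + 5d + e = -5830/3
Solving the system yields a = -4, b = 4, c = 3, d = -4, e = 5/3.
So h(s) = -4s^4 + 4s^3 + 3s^2 - 4s + 5/3.
Check: h(0) = 5/3. ✓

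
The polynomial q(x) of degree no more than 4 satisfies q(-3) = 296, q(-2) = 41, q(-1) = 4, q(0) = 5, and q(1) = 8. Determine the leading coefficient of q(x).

Write q(x) = ax^4 + bx^3 + cx^2 + dx + e. Substituting each data point gives a linear system:
  81a - 27b + 9c - 3d + e = 296
  16a - 8b + 4c - 2d + e = 41
  a - b + c - d + e = 4
  e = 5
  a + b + c + d + e = 8
Solving the system yields a = 6, b = 6, c = -5, d = -4, e = 5.
So q(x) = 6x⁴ + 6x³ - 5x² - 4x + 5.
The leading coefficient is 6.

6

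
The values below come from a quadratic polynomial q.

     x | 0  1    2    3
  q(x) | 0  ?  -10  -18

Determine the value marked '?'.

On equispaced nodes a degree-2 polynomial has vanishing third forward difference, so
  - q(0) + 3·q(1) - 3·q(2) + q(3) = 0.
Substituting the known values and solving for q(1):
  3·q(1) = -12
  q(1) = -4.

-4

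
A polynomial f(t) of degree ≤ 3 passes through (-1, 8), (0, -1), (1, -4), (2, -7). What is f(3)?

-16

Write f(t) = at^3 + bt^2 + ct + d. Substituting each data point gives a linear system:
  -a + b - c + d = 8
  d = -1
  a + b + c + d = -4
  8a + 4b + 2c + d = -7
Solving the system yields a = -1, b = 3, c = -5, d = -1.
So f(t) = -t^3 + 3t^2 - 5t - 1.
Then f(3) = -16.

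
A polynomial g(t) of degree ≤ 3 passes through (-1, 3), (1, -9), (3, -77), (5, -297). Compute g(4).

-162

Forward differences of the values at t = -1, 1, 3, 5:
  g  : 3  -9  -77  -297
  Δ  : -12  -68  -220
  Δ^2: -56  -152
  Δ^3: -96
The third differences are constant, confirming degree 3.
Interpolating (Newton forward form) and evaluating at t = 4 gives g(4) = -162.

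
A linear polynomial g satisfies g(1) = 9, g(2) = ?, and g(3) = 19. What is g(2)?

On equispaced nodes a degree-1 polynomial has vanishing second forward difference, so
  g(1) - 2·g(2) + g(3) = 0.
Substituting the known values and solving for g(2):
  -2·g(2) = -28
  g(2) = 14.

14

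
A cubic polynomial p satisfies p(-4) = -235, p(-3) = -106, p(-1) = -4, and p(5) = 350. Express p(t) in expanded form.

Using the Lagrange interpolation formula with nodes -4, -3, -1, 5:
  L_0(t) = (t + 3)(t + 1)(t - 5) / -27
  L_1(t) = (t + 4)(t + 1)(t - 5) / 16
  L_2(t) = (t + 4)(t + 3)(t - 5) / -36
  L_3(t) = (t + 4)(t + 3)(t + 1) / 432
Then p(t) = -235·L_0(t) - 106·L_1(t) - 4·L_2(t) + 350·L_3(t).
Expanding and collecting terms gives p(t) = 3t^3 - 2t^2 + 4t + 5.
Check: p(-1) = -4. ✓

p(t) = 3t^3 - 2t^2 + 4t + 5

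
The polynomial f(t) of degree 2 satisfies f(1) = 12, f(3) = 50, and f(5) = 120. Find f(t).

Write f(t) = at^2 + bt + c. Substituting each data point gives a linear system:
  a + b + c = 12
  9a + 3b + c = 50
  25a + 5b + c = 120
Solving the system yields a = 4, b = 3, c = 5.
So f(t) = 4t^2 + 3t + 5.
Check: f(5) = 120. ✓

f(t) = 4t^2 + 3t + 5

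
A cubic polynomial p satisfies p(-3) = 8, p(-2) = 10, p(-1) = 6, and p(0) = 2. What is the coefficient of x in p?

-2

Write p(x) = ax^3 + bx^2 + cx + d. Substituting each data point gives a linear system:
  -27a + 9b - 3c + d = 8
  -8a + 4b - 2c + d = 10
  -a + b - c + d = 6
  d = 2
Solving the system yields a = 1, b = 3, c = -2, d = 2.
So p(x) = x^3 + 3x^2 - 2x + 2.
The coefficient of x is -2.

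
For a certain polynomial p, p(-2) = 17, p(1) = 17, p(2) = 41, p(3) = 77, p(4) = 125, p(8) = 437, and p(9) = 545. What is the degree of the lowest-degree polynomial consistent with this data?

Divided differences on the nodes -2, 1, 2, 3, 4, 8, 9:
  order 0: 17  17  41  77  125  437  545
  order 1: 0  24  36  48  78  108
  order 2: 6  6  6  6  6
  order 3: 0  0  0  0
  order 4: 0  0  0
  order 5: 0  0
  order 6: 0
The order-2 divided differences are all 6 (nonzero) and every higher order vanishes, so the data lies on a polynomial of degree exactly 2.

2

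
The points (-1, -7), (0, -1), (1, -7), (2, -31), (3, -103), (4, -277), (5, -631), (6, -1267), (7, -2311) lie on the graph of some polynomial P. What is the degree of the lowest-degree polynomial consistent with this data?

4

Forward differences of the values at u = -1, 0, 1, 2, 3, 4, 5, 6, 7:
  P  : -7  -1  -7  -31  -103  -277  -631  -1267  -2311
  Δ  : 6  -6  -24  -72  -174  -354  -636  -1044
  Δ^2: -12  -18  -48  -102  -180  -282  -408
  Δ^3: -6  -30  -54  -78  -102  -126
  Δ^4: -24  -24  -24  -24  -24
  Δ^5: 0  0  0  0
  Δ^6: 0  0  0
  Δ^7: 0  0
  Δ^8: 0
The fourth differences are constant (-24) and nonzero, while all higher differences vanish, so the minimal degree is 4.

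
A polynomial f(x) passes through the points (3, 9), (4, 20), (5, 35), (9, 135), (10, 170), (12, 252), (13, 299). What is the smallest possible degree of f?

2

Divided differences on the nodes 3, 4, 5, 9, 10, 12, 13:
  order 0: 9  20  35  135  170  252  299
  order 1: 11  15  25  35  41  47
  order 2: 2  2  2  2  2
  order 3: 0  0  0  0
  order 4: 0  0  0
  order 5: 0  0
  order 6: 0
The order-2 divided differences are all 2 (nonzero) and every higher order vanishes, so the data lies on a polynomial of degree exactly 2.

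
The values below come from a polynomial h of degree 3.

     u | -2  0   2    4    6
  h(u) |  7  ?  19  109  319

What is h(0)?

The 4 known points determine the degree-3 polynomial uniquely.
Write h(u) = au^3 + bu^2 + cu + d. Substituting each data point gives a linear system:
  -8a + 4b - 2c + d = 7
  8a + 4b + 2c + d = 19
  64a + 16b + 4c + d = 109
  216a + 36b + 6c + d = 319
Solving the system yields a = 1, b = 3, c = -1, d = 1.
So h(u) = u³ + 3u² - u + 1.
Then h(0) = 1.

1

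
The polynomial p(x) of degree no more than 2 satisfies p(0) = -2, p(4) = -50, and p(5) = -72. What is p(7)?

-128

Using the Lagrange interpolation formula with nodes 0, 4, 5:
  L_0(x) = (x - 4)(x - 5) / 20
  L_1(x) = x(x - 5) / -4
  L_2(x) = x(x - 4) / 5
Then p(x) = -2·L_0(x) - 50·L_1(x) - 72·L_2(x).
Expanding and collecting terms gives p(x) = -2x^2 - 4x - 2.
Evaluating at x = 7: p(7) = -128.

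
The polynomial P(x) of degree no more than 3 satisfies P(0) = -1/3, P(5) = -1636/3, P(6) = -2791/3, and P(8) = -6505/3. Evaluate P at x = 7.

Using the Lagrange interpolation formula with nodes 0, 5, 6, 8:
  L_0(x) = (x - 5)(x - 6)(x - 8) / -240
  L_1(x) = x(x - 6)(x - 8) / 15
  L_2(x) = x(x - 5)(x - 8) / -12
  L_3(x) = x(x - 5)(x - 6) / 48
Then P(x) = -1/3·L_0(x) - 1636/3·L_1(x) - 2791/3·L_2(x) - 6505/3·L_3(x).
Expanding and collecting terms gives P(x) = -4x^3 - 2x^2 + x - 1/3.
Evaluating at x = 7: P(7) = -4390/3.

-4390/3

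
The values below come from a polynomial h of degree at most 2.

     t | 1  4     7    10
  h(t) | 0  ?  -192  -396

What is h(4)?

On equispaced nodes a degree-2 polynomial has vanishing third forward difference, so
  - h(1) + 3·h(4) - 3·h(7) + h(10) = 0.
Substituting the known values and solving for h(4):
  3·h(4) = -180
  h(4) = -60.

-60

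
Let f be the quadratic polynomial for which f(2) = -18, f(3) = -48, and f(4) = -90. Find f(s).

Write f(s) = as^2 + bs + c. Substituting each data point gives a linear system:
  4a + 2b + c = -18
  9a + 3b + c = -48
  16a + 4b + c = -90
Solving the system yields a = -6, b = 0, c = 6.
So f(s) = -6s² + 6.
Check: f(2) = -18. ✓

f(s) = -6s^2 + 6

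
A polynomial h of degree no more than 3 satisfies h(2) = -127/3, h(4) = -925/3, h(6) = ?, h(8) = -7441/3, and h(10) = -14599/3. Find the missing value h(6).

The 4 known points determine the degree-3 polynomial uniquely.
Write h(n) = an^3 + bn^2 + cn + d. Substituting each data point gives a linear system:
  8a + 4b + 2c + d = -127/3
  64a + 16b + 4c + d = -925/3
  512a + 64b + 8c + d = -7441/3
  1000a + 100b + 10c + d = -14599/3
Solving the system yields a = -5, b = 5/3, c = -3, d = -3.
So h(n) = -5n^3 + (5/3)n^2 - 3n - 3.
Then h(6) = -1041.

-1041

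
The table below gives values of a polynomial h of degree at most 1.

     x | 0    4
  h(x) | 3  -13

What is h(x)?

h(x) = -4x + 3

Write h(x) = ax + b. Substituting each data point gives a linear system:
  b = 3
  4a + b = -13
Solving the system yields a = -4, b = 3.
So h(x) = -4x + 3.
Check: h(4) = -13. ✓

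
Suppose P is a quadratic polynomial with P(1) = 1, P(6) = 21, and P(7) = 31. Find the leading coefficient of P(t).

Write P(t) = at^2 + bt + c. Substituting each data point gives a linear system:
  a + b + c = 1
  36a + 6b + c = 21
  49a + 7b + c = 31
Solving the system yields a = 1, b = -3, c = 3.
So P(t) = t^2 - 3t + 3.
The leading coefficient is 1.

1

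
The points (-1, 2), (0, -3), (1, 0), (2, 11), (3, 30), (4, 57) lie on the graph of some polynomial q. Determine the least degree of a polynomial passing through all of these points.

Forward differences of the values at s = -1, 0, 1, 2, 3, 4:
  q  : 2  -3  0  11  30  57
  Δ  : -5  3  11  19  27
  Δ^2: 8  8  8  8
  Δ^3: 0  0  0
  Δ^4: 0  0
  Δ^5: 0
The second differences are constant (8) and nonzero, while all higher differences vanish, so the minimal degree is 2.

2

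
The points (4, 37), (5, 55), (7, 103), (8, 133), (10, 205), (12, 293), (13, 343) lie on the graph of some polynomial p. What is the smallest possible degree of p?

Divided differences on the nodes 4, 5, 7, 8, 10, 12, 13:
  order 0: 37  55  103  133  205  293  343
  order 1: 18  24  30  36  44  50
  order 2: 2  2  2  2  2
  order 3: 0  0  0  0
  order 4: 0  0  0
  order 5: 0  0
  order 6: 0
The order-2 divided differences are all 2 (nonzero) and every higher order vanishes, so the data lies on a polynomial of degree exactly 2.

2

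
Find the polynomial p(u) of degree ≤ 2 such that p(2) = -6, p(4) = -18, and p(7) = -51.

Using the Lagrange interpolation formula with nodes 2, 4, 7:
  L_0(u) = (u - 4)(u - 7) / 10
  L_1(u) = (u - 2)(u - 7) / -6
  L_2(u) = (u - 2)(u - 4) / 15
Then p(u) = -6·L_0(u) - 18·L_1(u) - 51·L_2(u).
Expanding and collecting terms gives p(u) = -u^2 - 2.
Check: p(4) = -18. ✓

p(u) = -u^2 - 2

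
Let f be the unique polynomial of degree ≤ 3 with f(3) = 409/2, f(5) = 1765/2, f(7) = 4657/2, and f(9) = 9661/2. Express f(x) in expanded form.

f(x) = 6x^3 + 6x^2 - 3x - 5/2

Write f(x) = ax^3 + bx^2 + cx + d. Substituting each data point gives a linear system:
  27a + 9b + 3c + d = 409/2
  125a + 25b + 5c + d = 1765/2
  343a + 49b + 7c + d = 4657/2
  729a + 81b + 9c + d = 9661/2
Solving the system yields a = 6, b = 6, c = -3, d = -5/2.
So f(x) = 6x³ + 6x² - 3x - 5/2.
Check: f(9) = 9661/2. ✓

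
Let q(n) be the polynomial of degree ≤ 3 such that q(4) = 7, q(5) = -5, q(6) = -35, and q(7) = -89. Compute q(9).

-293

Write q(n) = an^3 + bn^2 + cn + d. Substituting each data point gives a linear system:
  64a + 16b + 4c + d = 7
  125a + 25b + 5c + d = -5
  216a + 36b + 6c + d = -35
  343a + 49b + 7c + d = -89
Solving the system yields a = -1, b = 6, c = -5, d = -5.
So q(n) = -n^3 + 6n^2 - 5n - 5.
Then q(9) = -293.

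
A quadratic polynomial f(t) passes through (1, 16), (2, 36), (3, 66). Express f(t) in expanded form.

f(t) = 5t^2 + 5t + 6

Write f(t) = at^2 + bt + c. Substituting each data point gives a linear system:
  a + b + c = 16
  4a + 2b + c = 36
  9a + 3b + c = 66
Solving the system yields a = 5, b = 5, c = 6.
So f(t) = 5t^2 + 5t + 6.
Check: f(2) = 36. ✓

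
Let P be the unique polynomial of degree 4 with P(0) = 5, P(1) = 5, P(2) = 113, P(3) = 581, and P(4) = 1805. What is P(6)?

Forward differences of the values at n = 0, 1, 2, 3, 4:
  P  : 5  5  113  581  1805
  Δ  : 0  108  468  1224
  Δ^2: 108  360  756
  Δ^3: 252  396
  Δ^4: 144
The fourth differences are constant, confirming degree 4.
Interpolating (Newton forward form) and evaluating at n = 6 gives P(6) = 8825.

8825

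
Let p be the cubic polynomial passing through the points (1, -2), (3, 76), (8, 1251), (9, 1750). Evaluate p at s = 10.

2365

Using the Lagrange interpolation formula with nodes 1, 3, 8, 9:
  L_0(s) = (s - 3)(s - 8)(s - 9) / -112
  L_1(s) = (s - 1)(s - 8)(s - 9) / 60
  L_2(s) = (s - 1)(s - 3)(s - 9) / -35
  L_3(s) = (s - 1)(s - 3)(s - 8) / 48
Then p(s) = -2·L_0(s) + 76·L_1(s) + 1251·L_2(s) + 1750·L_3(s).
Expanding and collecting terms gives p(s) = 2s^3 + 4s^2 - 3s - 5.
Evaluating at s = 10: p(10) = 2365.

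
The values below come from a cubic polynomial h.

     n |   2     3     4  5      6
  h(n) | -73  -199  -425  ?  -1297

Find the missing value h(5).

-781

The 4 known points determine the degree-3 polynomial uniquely.
Write h(n) = an^3 + bn^2 + cn + d. Substituting each data point gives a linear system:
  8a + 4b + 2c + d = -73
  27a + 9b + 3c + d = -199
  64a + 16b + 4c + d = -425
  216a + 36b + 6c + d = -1297
Solving the system yields a = -5, b = -5, c = -6, d = -1.
So h(n) = -5n³ - 5n² - 6n - 1.
Then h(5) = -781.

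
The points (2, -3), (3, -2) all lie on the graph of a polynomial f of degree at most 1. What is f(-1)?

-6

Write f(s) = as + b. Substituting each data point gives a linear system:
  2a + b = -3
  3a + b = -2
Solving the system yields a = 1, b = -5.
So f(s) = s - 5.
Then f(-1) = -6.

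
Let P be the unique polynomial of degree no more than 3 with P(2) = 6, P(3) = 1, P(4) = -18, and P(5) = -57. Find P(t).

Write P(t) = at^3 + bt^2 + ct + d. Substituting each data point gives a linear system:
  8a + 4b + 2c + d = 6
  27a + 9b + 3c + d = 1
  64a + 16b + 4c + d = -18
  125a + 25b + 5c + d = -57
Solving the system yields a = -1, b = 2, c = 4, d = -2.
So P(t) = -t^3 + 2t^2 + 4t - 2.
Check: P(3) = 1. ✓

P(t) = -t^3 + 2t^2 + 4t - 2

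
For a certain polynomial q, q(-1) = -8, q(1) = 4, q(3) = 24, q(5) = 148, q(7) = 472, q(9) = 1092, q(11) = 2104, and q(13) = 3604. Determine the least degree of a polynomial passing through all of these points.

3

Forward differences of the values at s = -1, 1, 3, 5, 7, 9, 11, 13:
  q  : -8  4  24  148  472  1092  2104  3604
  Δ  : 12  20  124  324  620  1012  1500
  Δ^2: 8  104  200  296  392  488
  Δ^3: 96  96  96  96  96
  Δ^4: 0  0  0  0
  Δ^5: 0  0  0
  Δ^6: 0  0
  Δ^7: 0
The third differences are constant (96) and nonzero, while all higher differences vanish, so the minimal degree is 3.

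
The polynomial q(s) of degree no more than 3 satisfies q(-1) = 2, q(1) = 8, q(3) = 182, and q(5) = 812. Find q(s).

q(s) = 6s^3 + 3s^2 - 3s + 2

Write q(s) = as^3 + bs^2 + cs + d. Substituting each data point gives a linear system:
  -a + b - c + d = 2
  a + b + c + d = 8
  27a + 9b + 3c + d = 182
  125a + 25b + 5c + d = 812
Solving the system yields a = 6, b = 3, c = -3, d = 2.
So q(s) = 6s^3 + 3s^2 - 3s + 2.
Check: q(-1) = 2. ✓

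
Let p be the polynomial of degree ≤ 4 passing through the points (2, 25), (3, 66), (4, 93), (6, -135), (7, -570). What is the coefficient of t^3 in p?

Write p(t) = at^4 + bt^3 + ct^2 + dt + e. Substituting each data point gives a linear system:
  16a + 8b + 4c + 2d + e = 25
  81a + 27b + 9c + 3d + e = 66
  256a + 64b + 16c + 4d + e = 93
  1296a + 216b + 36c + 6d + e = -135
  2401a + 343b + 49c + 7d + e = -570
Solving the system yields a = -1, b = 5, c = 3, d = -4, e = -3.
So p(t) = -t^4 + 5t^3 + 3t^2 - 4t - 3.
The coefficient of t^3 is 5.

5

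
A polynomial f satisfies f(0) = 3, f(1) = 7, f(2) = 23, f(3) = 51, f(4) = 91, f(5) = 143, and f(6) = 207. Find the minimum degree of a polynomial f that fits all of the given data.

2

Forward differences of the values at n = 0, 1, 2, 3, 4, 5, 6:
  f  : 3  7  23  51  91  143  207
  Δ  : 4  16  28  40  52  64
  Δ^2: 12  12  12  12  12
  Δ^3: 0  0  0  0
  Δ^4: 0  0  0
  Δ^5: 0  0
  Δ^6: 0
The second differences are constant (12) and nonzero, while all higher differences vanish, so the minimal degree is 2.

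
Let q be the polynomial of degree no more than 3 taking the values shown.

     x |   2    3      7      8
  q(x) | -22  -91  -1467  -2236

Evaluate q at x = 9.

Write q(x) = ax^3 + bx^2 + cx + d. Substituting each data point gives a linear system:
  8a + 4b + 2c + d = -22
  27a + 9b + 3c + d = -91
  343a + 49b + 7c + d = -1467
  512a + 64b + 8c + d = -2236
Solving the system yields a = -5, b = 5, c = 1, d = -4.
So q(x) = -5x³ + 5x² + x - 4.
Then q(9) = -3235.

-3235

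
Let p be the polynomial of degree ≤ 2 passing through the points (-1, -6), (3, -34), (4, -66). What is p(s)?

p(s) = -5s^2 + 3s + 2

Using the Lagrange interpolation formula with nodes -1, 3, 4:
  L_0(s) = (s - 3)(s - 4) / 20
  L_1(s) = (s + 1)(s - 4) / -4
  L_2(s) = (s + 1)(s - 3) / 5
Then p(s) = -6·L_0(s) - 34·L_1(s) - 66·L_2(s).
Expanding and collecting terms gives p(s) = -5s^2 + 3s + 2.
Check: p(4) = -66. ✓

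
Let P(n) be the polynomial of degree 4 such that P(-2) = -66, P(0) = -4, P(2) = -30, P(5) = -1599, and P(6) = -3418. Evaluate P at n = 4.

Using the Lagrange interpolation formula with nodes -2, 0, 2, 5, 6:
  L_0(n) = n(n - 2)(n - 5)(n - 6) / 448
  L_1(n) = (n + 2)(n - 2)(n - 5)(n - 6) / -120
  L_2(n) = (n + 2)n(n - 5)(n - 6) / 96
  L_3(n) = (n + 2)n(n - 2)(n - 6) / -105
  L_4(n) = (n + 2)n(n - 2)(n - 5) / 192
Then P(n) = -66·L_0(n) - 4·L_1(n) - 30·L_2(n) - 1599·L_3(n) - 3418·L_4(n).
Expanding and collecting terms gives P(n) = -3n⁴ + 2n³ + n² + n - 4.
Evaluating at n = 4: P(4) = -624.

-624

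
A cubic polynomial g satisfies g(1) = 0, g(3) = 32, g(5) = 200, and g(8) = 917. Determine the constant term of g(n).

5

Write g(n) = an^3 + bn^2 + cn + d. Substituting each data point gives a linear system:
  a + b + c + d = 0
  27a + 9b + 3c + d = 32
  125a + 25b + 5c + d = 200
  512a + 64b + 8c + d = 917
Solving the system yields a = 2, b = -1, c = -6, d = 5.
So g(n) = 2n^3 - n^2 - 6n + 5.
The constant term is 5.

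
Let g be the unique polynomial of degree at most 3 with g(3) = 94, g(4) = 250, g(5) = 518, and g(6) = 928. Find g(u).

Write g(u) = au^3 + bu^2 + cu + d. Substituting each data point gives a linear system:
  27a + 9b + 3c + d = 94
  64a + 16b + 4c + d = 250
  125a + 25b + 5c + d = 518
  216a + 36b + 6c + d = 928
Solving the system yields a = 5, b = -4, c = -1, d = -2.
So g(u) = 5u^3 - 4u^2 - u - 2.
Check: g(6) = 928. ✓

g(u) = 5u^3 - 4u^2 - u - 2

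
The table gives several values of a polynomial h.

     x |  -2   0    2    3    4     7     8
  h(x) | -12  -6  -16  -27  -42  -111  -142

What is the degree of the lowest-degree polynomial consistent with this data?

Divided differences on the nodes -2, 0, 2, 3, 4, 7, 8:
  order 0: -12  -6  -16  -27  -42  -111  -142
  order 1: 3  -5  -11  -15  -23  -31
  order 2: -2  -2  -2  -2  -2
  order 3: 0  0  0  0
  order 4: 0  0  0
  order 5: 0  0
  order 6: 0
The order-2 divided differences are all -2 (nonzero) and every higher order vanishes, so the data lies on a polynomial of degree exactly 2.

2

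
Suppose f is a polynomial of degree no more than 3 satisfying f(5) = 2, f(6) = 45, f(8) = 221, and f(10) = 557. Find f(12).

1101

Using the Lagrange interpolation formula with nodes 5, 6, 8, 10:
  L_0(t) = (t - 6)(t - 8)(t - 10) / -15
  L_1(t) = (t - 5)(t - 8)(t - 10) / 8
  L_2(t) = (t - 5)(t - 6)(t - 10) / -12
  L_3(t) = (t - 5)(t - 6)(t - 8) / 40
Then f(t) = 2·L_0(t) + 45·L_1(t) + 221·L_2(t) + 557·L_3(t).
Expanding and collecting terms gives f(t) = t³ - 4t² - 4t - 3.
Evaluating at t = 12: f(12) = 1101.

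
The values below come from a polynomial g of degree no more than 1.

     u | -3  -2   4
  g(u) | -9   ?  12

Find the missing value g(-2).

The 2 known points determine the degree-1 polynomial uniquely.
Write g(u) = au + b. Substituting each data point gives a linear system:
  -3a + b = -9
  4a + b = 12
Solving the system yields a = 3, b = 0.
So g(u) = 3u.
Then g(-2) = -6.

-6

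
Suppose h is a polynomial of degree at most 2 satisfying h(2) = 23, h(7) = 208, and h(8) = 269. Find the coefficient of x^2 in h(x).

Write h(x) = ax^2 + bx + c. Substituting each data point gives a linear system:
  4a + 2b + c = 23
  49a + 7b + c = 208
  64a + 8b + c = 269
Solving the system yields a = 4, b = 1, c = 5.
So h(x) = 4x^2 + x + 5.
The leading coefficient is 4.

4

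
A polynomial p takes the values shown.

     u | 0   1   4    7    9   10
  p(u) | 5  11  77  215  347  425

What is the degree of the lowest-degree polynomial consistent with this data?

2

Divided differences on the nodes 0, 1, 4, 7, 9, 10:
  order 0: 5  11  77  215  347  425
  order 1: 6  22  46  66  78
  order 2: 4  4  4  4
  order 3: 0  0  0
  order 4: 0  0
  order 5: 0
The order-2 divided differences are all 4 (nonzero) and every higher order vanishes, so the data lies on a polynomial of degree exactly 2.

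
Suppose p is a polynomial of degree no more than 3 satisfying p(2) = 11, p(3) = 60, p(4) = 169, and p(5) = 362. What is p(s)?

p(s) = 4s^3 - 6s^2 + 3s - 3

Write p(s) = as^3 + bs^2 + cs + d. Substituting each data point gives a linear system:
  8a + 4b + 2c + d = 11
  27a + 9b + 3c + d = 60
  64a + 16b + 4c + d = 169
  125a + 25b + 5c + d = 362
Solving the system yields a = 4, b = -6, c = 3, d = -3.
So p(s) = 4s^3 - 6s^2 + 3s - 3.
Check: p(4) = 169. ✓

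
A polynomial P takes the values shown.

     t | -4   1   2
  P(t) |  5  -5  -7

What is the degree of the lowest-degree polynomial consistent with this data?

1

Divided differences on the nodes -4, 1, 2:
  order 0: 5  -5  -7
  order 1: -2  -2
  order 2: 0
The order-1 divided differences are all -2 (nonzero) and every higher order vanishes, so the data lies on a polynomial of degree exactly 1.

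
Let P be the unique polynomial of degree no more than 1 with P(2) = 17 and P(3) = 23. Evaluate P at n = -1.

-1

Write P(n) = an + b. Substituting each data point gives a linear system:
  2a + b = 17
  3a + b = 23
Solving the system yields a = 6, b = 5.
So P(n) = 6n + 5.
Then P(-1) = -1.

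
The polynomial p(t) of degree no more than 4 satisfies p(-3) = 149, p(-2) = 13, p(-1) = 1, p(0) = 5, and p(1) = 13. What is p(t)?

Write p(t) = at^4 + bt^3 + ct^2 + dt + e. Substituting each data point gives a linear system:
  81a - 27b + 9c - 3d + e = 149
  16a - 8b + 4c - 2d + e = 13
  a - b + c - d + e = 1
  e = 5
  a + b + c + d + e = 13
Solving the system yields a = 4, b = 6, c = -2, d = 0, e = 5.
So p(t) = 4t⁴ + 6t³ - 2t² + 5.
Check: p(-2) = 13. ✓

p(t) = 4t^4 + 6t^3 - 2t^2 + 5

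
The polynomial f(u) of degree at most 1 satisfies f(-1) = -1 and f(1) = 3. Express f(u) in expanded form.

Write f(u) = au + b. Substituting each data point gives a linear system:
  -a + b = -1
  a + b = 3
Solving the system yields a = 2, b = 1.
So f(u) = 2u + 1.
Check: f(1) = 3. ✓

f(u) = 2u + 1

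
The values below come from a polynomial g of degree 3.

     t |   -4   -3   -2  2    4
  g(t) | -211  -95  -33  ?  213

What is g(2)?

The 4 known points determine the degree-3 polynomial uniquely.
Write g(t) = at^3 + bt^2 + ct + d. Substituting each data point gives a linear system:
  -64a + 16b - 4c + d = -211
  -27a + 9b - 3c + d = -95
  -8a + 4b - 2c + d = -33
  64a + 16b + 4c + d = 213
Solving the system yields a = 3, b = 0, c = 5, d = 1.
So g(t) = 3t³ + 5t + 1.
Then g(2) = 35.

35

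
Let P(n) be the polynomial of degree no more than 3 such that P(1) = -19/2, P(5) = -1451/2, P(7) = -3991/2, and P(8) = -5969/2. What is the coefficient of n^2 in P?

2

Write P(n) = an^3 + bn^2 + cn + d. Substituting each data point gives a linear system:
  a + b + c + d = -19/2
  125a + 25b + 5c + d = -1451/2
  343a + 49b + 7c + d = -3991/2
  512a + 64b + 8c + d = -5969/2
Solving the system yields a = -6, b = 2, c = -5, d = -1/2.
So P(n) = -6n³ + 2n² - 5n - 1/2.
The coefficient of n^2 is 2.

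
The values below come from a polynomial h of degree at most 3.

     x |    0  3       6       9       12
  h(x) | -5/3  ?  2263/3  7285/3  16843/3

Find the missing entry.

On equispaced nodes a degree-3 polynomial has vanishing fourth forward difference, so
  h(0) - 4·h(3) + 6·h(6) - 4·h(9) + h(12) = 0.
Substituting the known values and solving for h(3):
  -4·h(3) = -1276/3
  h(3) = 319/3.

319/3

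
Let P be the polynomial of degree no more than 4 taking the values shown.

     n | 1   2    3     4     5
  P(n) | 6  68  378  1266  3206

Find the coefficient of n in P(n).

-5

Write P(n) = an^4 + bn^3 + cn^2 + dn + e. Substituting each data point gives a linear system:
  a + b + c + d + e = 6
  16a + 8b + 4c + 2d + e = 68
  81a + 27b + 9c + 3d + e = 378
  256a + 64b + 16c + 4d + e = 1266
  625a + 125b + 25c + 5d + e = 3206
Solving the system yields a = 6, b = -5, c = 4, d = -5, e = 6.
So P(n) = 6n⁴ - 5n³ + 4n² - 5n + 6.
The coefficient of n is -5.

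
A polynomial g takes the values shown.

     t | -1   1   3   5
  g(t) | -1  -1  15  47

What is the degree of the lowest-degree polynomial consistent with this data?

Forward differences of the values at t = -1, 1, 3, 5:
  g  : -1  -1  15  47
  Δ  : 0  16  32
  Δ^2: 16  16
  Δ^3: 0
The second differences are constant (16) and nonzero, while all higher differences vanish, so the minimal degree is 2.

2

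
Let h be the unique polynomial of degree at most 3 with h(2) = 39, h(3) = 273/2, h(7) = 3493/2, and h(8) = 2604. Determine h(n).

h(n) = 5n^3 + n^2 - (5/2)n

Write h(n) = an^3 + bn^2 + cn + d. Substituting each data point gives a linear system:
  8a + 4b + 2c + d = 39
  27a + 9b + 3c + d = 273/2
  343a + 49b + 7c + d = 3493/2
  512a + 64b + 8c + d = 2604
Solving the system yields a = 5, b = 1, c = -5/2, d = 0.
So h(n) = 5n^3 + n^2 - (5/2)n.
Check: h(3) = 273/2. ✓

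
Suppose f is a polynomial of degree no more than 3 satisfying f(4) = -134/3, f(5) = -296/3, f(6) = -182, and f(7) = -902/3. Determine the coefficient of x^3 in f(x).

Write f(x) = ax^3 + bx^2 + cx + d. Substituting each data point gives a linear system:
  64a + 16b + 4c + d = -134/3
  125a + 25b + 5c + d = -296/3
  216a + 36b + 6c + d = -182
  343a + 49b + 7c + d = -902/3
Solving the system yields a = -1, b = 1/3, c = 4, d = -2.
So f(x) = -x^3 + (1/3)x^2 + 4x - 2.
The leading coefficient is -1.

-1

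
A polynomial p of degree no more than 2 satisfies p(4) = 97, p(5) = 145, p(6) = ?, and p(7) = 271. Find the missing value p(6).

203

On equispaced nodes a degree-2 polynomial has vanishing third forward difference, so
  - p(4) + 3·p(5) - 3·p(6) + p(7) = 0.
Substituting the known values and solving for p(6):
  -3·p(6) = -609
  p(6) = 203.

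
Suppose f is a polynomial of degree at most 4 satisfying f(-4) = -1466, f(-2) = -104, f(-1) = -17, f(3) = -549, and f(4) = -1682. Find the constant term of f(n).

Write f(n) = an^4 + bn^3 + cn^2 + dn + e. Substituting each data point gives a linear system:
  256a - 64b + 16c - 4d + e = -1466
  16a - 8b + 4c - 2d + e = -104
  a - b + c - d + e = -17
  81a + 27b + 9c + 3d + e = -549
  256a + 64b + 16c + 4d + e = -1682
Solving the system yields a = -6, b = -2, c = -2, d = 5, e = -6.
So f(n) = -6n^4 - 2n^3 - 2n^2 + 5n - 6.
The constant term is -6.

-6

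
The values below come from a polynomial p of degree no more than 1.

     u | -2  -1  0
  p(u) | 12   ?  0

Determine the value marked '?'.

6

The 2 known points determine the degree-1 polynomial uniquely.
Write p(u) = au + b. Substituting each data point gives a linear system:
  -2a + b = 12
  b = 0
Solving the system yields a = -6, b = 0.
So p(u) = -6u.
Then p(-1) = 6.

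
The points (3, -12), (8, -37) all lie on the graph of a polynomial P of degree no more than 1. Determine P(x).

Write P(x) = ax + b. Substituting each data point gives a linear system:
  3a + b = -12
  8a + b = -37
Solving the system yields a = -5, b = 3.
So P(x) = -5x + 3.
Check: P(8) = -37. ✓

P(x) = -5x + 3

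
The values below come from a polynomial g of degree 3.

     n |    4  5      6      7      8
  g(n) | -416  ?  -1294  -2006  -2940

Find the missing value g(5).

On equispaced nodes a degree-3 polynomial has vanishing fourth forward difference, so
  g(4) - 4·g(5) + 6·g(6) - 4·g(7) + g(8) = 0.
Substituting the known values and solving for g(5):
  -4·g(5) = 3096
  g(5) = -774.

-774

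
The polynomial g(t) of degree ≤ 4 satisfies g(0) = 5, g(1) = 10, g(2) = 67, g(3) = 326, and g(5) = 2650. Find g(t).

g(t) = 5t^4 - 5t^3 + 6t^2 - t + 5

Write g(t) = at^4 + bt^3 + ct^2 + dt + e. Substituting each data point gives a linear system:
  e = 5
  a + b + c + d + e = 10
  16a + 8b + 4c + 2d + e = 67
  81a + 27b + 9c + 3d + e = 326
  625a + 125b + 25c + 5d + e = 2650
Solving the system yields a = 5, b = -5, c = 6, d = -1, e = 5.
So g(t) = 5t⁴ - 5t³ + 6t² - t + 5.
Check: g(2) = 67. ✓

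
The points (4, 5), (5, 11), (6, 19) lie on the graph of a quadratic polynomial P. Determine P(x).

P(x) = x^2 - 3x + 1

Using the Lagrange interpolation formula with nodes 4, 5, 6:
  L_0(x) = (x - 5)(x - 6) / 2
  L_1(x) = (x - 4)(x - 6) / -1
  L_2(x) = (x - 4)(x - 5) / 2
Then P(x) = 5·L_0(x) + 11·L_1(x) + 19·L_2(x).
Expanding and collecting terms gives P(x) = x^2 - 3x + 1.
Check: P(5) = 11. ✓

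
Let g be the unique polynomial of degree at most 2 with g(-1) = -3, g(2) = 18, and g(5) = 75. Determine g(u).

Write g(u) = au^2 + bu + c. Substituting each data point gives a linear system:
  a - b + c = -3
  4a + 2b + c = 18
  25a + 5b + c = 75
Solving the system yields a = 2, b = 5, c = 0.
So g(u) = 2u² + 5u.
Check: g(2) = 18. ✓

g(u) = 2u^2 + 5u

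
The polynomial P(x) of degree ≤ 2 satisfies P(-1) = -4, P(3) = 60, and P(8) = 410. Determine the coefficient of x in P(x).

4

Write P(x) = ax^2 + bx + c. Substituting each data point gives a linear system:
  a - b + c = -4
  9a + 3b + c = 60
  64a + 8b + c = 410
Solving the system yields a = 6, b = 4, c = -6.
So P(x) = 6x^2 + 4x - 6.
The coefficient of x is 4.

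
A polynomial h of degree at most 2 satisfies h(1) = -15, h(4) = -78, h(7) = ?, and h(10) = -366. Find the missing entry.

-195

On equispaced nodes a degree-2 polynomial has vanishing third forward difference, so
  - h(1) + 3·h(4) - 3·h(7) + h(10) = 0.
Substituting the known values and solving for h(7):
  -3·h(7) = 585
  h(7) = -195.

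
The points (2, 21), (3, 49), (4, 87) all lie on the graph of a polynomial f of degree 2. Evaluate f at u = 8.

339

Forward differences of the values at u = 2, 3, 4:
  f  : 21  49  87
  Δ  : 28  38
  Δ^2: 10
The second differences are constant, confirming degree 2.
Interpolating (Newton forward form) and evaluating at u = 8 gives f(8) = 339.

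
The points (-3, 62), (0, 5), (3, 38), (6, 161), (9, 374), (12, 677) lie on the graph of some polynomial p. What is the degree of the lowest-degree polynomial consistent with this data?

2

Forward differences of the values at s = -3, 0, 3, 6, 9, 12:
  p  : 62  5  38  161  374  677
  Δ  : -57  33  123  213  303
  Δ^2: 90  90  90  90
  Δ^3: 0  0  0
  Δ^4: 0  0
  Δ^5: 0
The second differences are constant (90) and nonzero, while all higher differences vanish, so the minimal degree is 2.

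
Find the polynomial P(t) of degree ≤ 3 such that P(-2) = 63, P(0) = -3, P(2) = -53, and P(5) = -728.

Write P(t) = at^3 + bt^2 + ct + d. Substituting each data point gives a linear system:
  -8a + 4b - 2c + d = 63
  d = -3
  8a + 4b + 2c + d = -53
  125a + 25b + 5c + d = -728
Solving the system yields a = -6, b = 2, c = -5, d = -3.
So P(t) = -6t^3 + 2t^2 - 5t - 3.
Check: P(-2) = 63. ✓

P(t) = -6t^3 + 2t^2 - 5t - 3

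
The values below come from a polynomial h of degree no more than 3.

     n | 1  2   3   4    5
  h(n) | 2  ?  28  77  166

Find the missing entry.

7

On equispaced nodes a degree-3 polynomial has vanishing fourth forward difference, so
  h(1) - 4·h(2) + 6·h(3) - 4·h(4) + h(5) = 0.
Substituting the known values and solving for h(2):
  -4·h(2) = -28
  h(2) = 7.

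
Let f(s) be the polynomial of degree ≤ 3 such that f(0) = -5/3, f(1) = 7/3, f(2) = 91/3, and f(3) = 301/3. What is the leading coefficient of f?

Write f(s) = as^3 + bs^2 + cs + d. Substituting each data point gives a linear system:
  d = -5/3
  a + b + c + d = 7/3
  8a + 4b + 2c + d = 91/3
  27a + 9b + 3c + d = 301/3
Solving the system yields a = 3, b = 3, c = -2, d = -5/3.
So f(s) = 3s³ + 3s² - 2s - 5/3.
The leading coefficient is 3.

3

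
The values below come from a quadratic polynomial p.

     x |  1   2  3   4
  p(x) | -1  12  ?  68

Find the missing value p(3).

35

The 3 known points determine the degree-2 polynomial uniquely.
Write p(x) = ax^2 + bx + c. Substituting each data point gives a linear system:
  a + b + c = -1
  4a + 2b + c = 12
  16a + 4b + c = 68
Solving the system yields a = 5, b = -2, c = -4.
So p(x) = 5x^2 - 2x - 4.
Then p(3) = 35.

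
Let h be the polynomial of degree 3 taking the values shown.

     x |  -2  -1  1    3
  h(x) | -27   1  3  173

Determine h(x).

Using the Lagrange interpolation formula with nodes -2, -1, 1, 3:
  L_0(x) = (x + 1)(x - 1)(x - 3) / -15
  L_1(x) = (x + 2)(x - 1)(x - 3) / 8
  L_2(x) = (x + 2)(x + 1)(x - 3) / -12
  L_3(x) = (x + 2)(x + 1)(x - 1) / 40
Then h(x) = -27·L_0(x) + 1·L_1(x) + 3·L_2(x) + 173·L_3(x).
Expanding and collecting terms gives h(x) = 6x^3 + 3x^2 - 5x - 1.
Check: h(-1) = 1. ✓

h(x) = 6x^3 + 3x^2 - 5x - 1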